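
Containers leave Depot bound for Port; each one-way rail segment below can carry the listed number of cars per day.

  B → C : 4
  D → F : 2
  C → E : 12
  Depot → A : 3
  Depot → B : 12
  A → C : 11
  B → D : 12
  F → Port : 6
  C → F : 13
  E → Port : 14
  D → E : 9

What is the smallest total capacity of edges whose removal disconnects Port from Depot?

15

Augment Depot→A→C→E→Port: bottleneck 3, flow now 3.
Augment Depot→B→C→E→Port: bottleneck 4, flow now 7.
Augment Depot→B→D→E→Port: bottleneck 7, flow now 14.
Augment Depot→B→D→F→Port: bottleneck 1, flow now 15.
No augmenting path remains; maximum flow = 15.
By max-flow min-cut, the minimum cut capacity equals the max flow.
In the residual graph, reachable from Depot: {Depot}.
Min-cut edges: Depot→A (3), Depot→B (12); capacity 3 + 12 = 15.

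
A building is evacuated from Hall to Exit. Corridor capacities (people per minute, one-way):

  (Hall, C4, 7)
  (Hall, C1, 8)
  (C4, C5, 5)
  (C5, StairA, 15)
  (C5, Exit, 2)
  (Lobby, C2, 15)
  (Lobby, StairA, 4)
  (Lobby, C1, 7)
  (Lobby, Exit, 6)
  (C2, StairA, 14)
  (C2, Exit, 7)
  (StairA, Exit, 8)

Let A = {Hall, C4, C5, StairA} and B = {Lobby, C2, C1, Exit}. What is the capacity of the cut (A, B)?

Edges leaving {Hall, C4, C5, StairA}: Hall→C1 (8), C5→Exit (2), StairA→Exit (8).
Cut capacity = 8 + 2 + 8 = 18.

18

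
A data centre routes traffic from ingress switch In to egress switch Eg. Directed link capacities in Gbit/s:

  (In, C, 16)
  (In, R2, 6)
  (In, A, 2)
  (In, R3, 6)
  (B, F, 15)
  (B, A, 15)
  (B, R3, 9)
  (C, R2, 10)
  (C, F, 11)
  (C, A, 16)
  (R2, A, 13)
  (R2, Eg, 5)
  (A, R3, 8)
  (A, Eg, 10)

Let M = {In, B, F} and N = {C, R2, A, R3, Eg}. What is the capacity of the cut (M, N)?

Edges leaving {In, B, F}: In→C (16), In→R2 (6), In→A (2), In→R3 (6), B→A (15), B→R3 (9).
Cut capacity = 16 + 6 + 2 + 6 + 15 + 9 = 54.

54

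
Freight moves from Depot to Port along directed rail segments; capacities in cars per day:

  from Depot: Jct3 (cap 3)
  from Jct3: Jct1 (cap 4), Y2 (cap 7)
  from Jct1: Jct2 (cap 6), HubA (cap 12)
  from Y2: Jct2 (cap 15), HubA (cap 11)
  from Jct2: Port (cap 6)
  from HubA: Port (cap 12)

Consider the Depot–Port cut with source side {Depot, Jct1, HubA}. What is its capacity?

21

Edges leaving {Depot, Jct1, HubA}: Depot→Jct3 (3), Jct1→Jct2 (6), HubA→Port (12).
Cut capacity = 3 + 6 + 12 = 21.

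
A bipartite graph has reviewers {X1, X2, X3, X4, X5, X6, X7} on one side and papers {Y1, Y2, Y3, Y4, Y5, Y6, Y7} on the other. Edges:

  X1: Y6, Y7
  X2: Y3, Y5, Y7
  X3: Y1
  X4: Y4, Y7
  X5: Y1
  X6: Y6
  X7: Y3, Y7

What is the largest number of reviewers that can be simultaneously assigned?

6

Unit-capacity flow: source→left, listed edges, right→sink; max matching = max flow.
Augmenting path X1→Y6 (+1); matched 1.
Augmenting path X2→Y3 (+1); matched 2.
Augmenting path X3→Y1 (+1); matched 3.
Augmenting path X4→Y4 (+1); matched 4.
Augmenting path X7→Y7 (+1); matched 5.
Augmenting path X6→Y6→X1→Y7→X7→Y3→X2→Y5 (+1); matched 6.
No augmenting path remains; maximum matching = 6.
König certificate: {X1, X2, X4, X6, X7, Y1} is a vertex cover of size 6 (every listed pair touches it), so no matching can be larger.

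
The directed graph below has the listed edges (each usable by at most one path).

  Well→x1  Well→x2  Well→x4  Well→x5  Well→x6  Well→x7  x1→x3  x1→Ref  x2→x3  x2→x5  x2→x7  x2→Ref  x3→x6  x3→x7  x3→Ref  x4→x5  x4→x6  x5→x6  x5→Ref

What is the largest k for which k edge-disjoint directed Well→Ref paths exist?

Assign every edge capacity 1; by Menger, the answer equals the max flow.
Path Well→x1→Ref (+1); total 1.
Path Well→x2→Ref (+1); total 2.
Path Well→x5→Ref (+1); total 3.
No residual Well→Ref path; max flow = 3.
Certifying cut of size 3: {Well→x1, Well→x2, x5→Ref}.

3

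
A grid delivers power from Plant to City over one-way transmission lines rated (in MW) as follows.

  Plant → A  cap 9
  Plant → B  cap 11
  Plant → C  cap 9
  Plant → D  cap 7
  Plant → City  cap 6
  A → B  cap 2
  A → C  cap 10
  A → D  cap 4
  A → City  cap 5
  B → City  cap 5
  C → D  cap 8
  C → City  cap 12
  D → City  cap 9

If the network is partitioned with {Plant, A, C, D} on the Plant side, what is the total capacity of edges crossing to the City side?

Edges leaving {Plant, A, C, D}: Plant→B (11), Plant→City (6), A→B (2), A→City (5), C→City (12), D→City (9).
Cut capacity = 11 + 6 + 2 + 5 + 12 + 9 = 45.

45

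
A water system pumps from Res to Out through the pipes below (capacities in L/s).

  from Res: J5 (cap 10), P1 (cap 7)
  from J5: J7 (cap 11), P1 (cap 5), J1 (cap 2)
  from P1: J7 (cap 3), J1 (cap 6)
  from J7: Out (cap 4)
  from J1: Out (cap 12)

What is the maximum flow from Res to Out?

Augment Res→J5→J7→Out: bottleneck 4, flow now 4.
Augment Res→J5→J1→Out: bottleneck 2, flow now 6.
Augment Res→P1→J1→Out: bottleneck 6, flow now 12.
No augmenting path remains; maximum flow = 12.
In the residual graph, reachable from Res: {Res, J5, P1, J7}.
Min-cut edges: J5→J1 (2), P1→J1 (6), J7→Out (4); capacity 2 + 6 + 4 = 12.
This cut is saturated, so no flow can exceed 12.

12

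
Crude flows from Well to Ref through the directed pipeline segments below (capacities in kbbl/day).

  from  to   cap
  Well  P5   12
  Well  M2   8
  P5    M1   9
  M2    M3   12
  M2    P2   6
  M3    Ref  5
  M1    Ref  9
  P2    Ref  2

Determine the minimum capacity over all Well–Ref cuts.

Augment Well→P5→M1→Ref: bottleneck 9, flow now 9.
Augment Well→M2→M3→Ref: bottleneck 5, flow now 14.
Augment Well→M2→P2→Ref: bottleneck 2, flow now 16.
No augmenting path remains; maximum flow = 16.
By max-flow min-cut, the minimum cut capacity equals the max flow.
In the residual graph, reachable from Well: {Well, P5, M2, M3, P2}.
Min-cut edges: P5→M1 (9), M3→Ref (5), P2→Ref (2); capacity 9 + 5 + 2 = 16.

16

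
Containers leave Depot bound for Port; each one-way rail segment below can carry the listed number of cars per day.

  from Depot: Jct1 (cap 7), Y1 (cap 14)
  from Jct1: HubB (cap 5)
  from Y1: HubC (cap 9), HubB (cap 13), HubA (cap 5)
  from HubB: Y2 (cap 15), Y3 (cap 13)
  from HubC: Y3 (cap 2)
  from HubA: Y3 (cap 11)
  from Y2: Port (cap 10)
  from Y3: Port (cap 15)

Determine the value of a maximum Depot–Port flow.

19

Augment Depot→Jct1→HubB→Y2→Port: bottleneck 5, flow now 5.
Augment Depot→Y1→HubB→Y2→Port: bottleneck 5, flow now 10.
Augment Depot→Y1→HubB→Y3→Port: bottleneck 8, flow now 18.
Augment Depot→Y1→HubC→Y3→Port: bottleneck 1, flow now 19.
No augmenting path remains; maximum flow = 19.
In the residual graph, reachable from Depot: {Depot, Jct1}.
Min-cut edges: Depot→Y1 (14), Jct1→HubB (5); capacity 14 + 5 = 19.
This cut is saturated, so no flow can exceed 19.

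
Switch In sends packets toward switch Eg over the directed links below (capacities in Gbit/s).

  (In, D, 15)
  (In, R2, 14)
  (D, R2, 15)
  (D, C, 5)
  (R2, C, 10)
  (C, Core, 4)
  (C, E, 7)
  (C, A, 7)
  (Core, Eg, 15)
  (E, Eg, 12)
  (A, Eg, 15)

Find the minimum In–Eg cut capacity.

Augment In→D→C→Core→Eg: bottleneck 4, flow now 4.
Augment In→D→C→E→Eg: bottleneck 1, flow now 5.
Augment In→R2→C→E→Eg: bottleneck 6, flow now 11.
Augment In→R2→C→A→Eg: bottleneck 4, flow now 15.
No augmenting path remains; maximum flow = 15.
By max-flow min-cut, the minimum cut capacity equals the max flow.
In the residual graph, reachable from In: {In, D, R2}.
Min-cut edges: D→C (5), R2→C (10); capacity 5 + 10 = 15.

15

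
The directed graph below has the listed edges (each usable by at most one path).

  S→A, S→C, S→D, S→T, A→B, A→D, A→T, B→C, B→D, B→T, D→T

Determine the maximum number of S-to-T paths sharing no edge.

Assign every edge capacity 1; by Menger, the answer equals the max flow.
Path S→T (+1); total 1.
Path S→A→T (+1); total 2.
Path S→D→T (+1); total 3.
No residual S→T path; max flow = 3.
Certifying cut of size 3: {S→A, S→D, S→T}.

3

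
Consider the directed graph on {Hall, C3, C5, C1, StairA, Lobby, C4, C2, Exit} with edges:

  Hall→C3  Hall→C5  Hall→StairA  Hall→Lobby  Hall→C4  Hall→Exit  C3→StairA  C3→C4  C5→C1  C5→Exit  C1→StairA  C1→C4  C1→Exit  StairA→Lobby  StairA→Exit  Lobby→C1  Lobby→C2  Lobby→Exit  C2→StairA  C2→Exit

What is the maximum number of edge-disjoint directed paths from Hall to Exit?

5

Assign every edge capacity 1; by Menger, the answer equals the max flow.
Path Hall→Exit (+1); total 1.
Path Hall→C5→Exit (+1); total 2.
Path Hall→StairA→Exit (+1); total 3.
Path Hall→Lobby→Exit (+1); total 4.
Path Hall→C3→StairA→Lobby→C1→Exit (+1); total 5.
No residual Hall→Exit path; max flow = 5.
Certifying cut of size 5: {Hall→C3, Hall→C5, Hall→Exit, Hall→Lobby, Hall→StairA}.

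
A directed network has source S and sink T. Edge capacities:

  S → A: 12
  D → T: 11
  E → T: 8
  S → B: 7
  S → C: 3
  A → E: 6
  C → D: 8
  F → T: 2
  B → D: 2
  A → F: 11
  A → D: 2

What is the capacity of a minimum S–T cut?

15

Augment S→A→D→T: bottleneck 2, flow now 2.
Augment S→A→E→T: bottleneck 6, flow now 8.
Augment S→A→F→T: bottleneck 2, flow now 10.
Augment S→B→D→T: bottleneck 2, flow now 12.
Augment S→C→D→T: bottleneck 3, flow now 15.
No augmenting path remains; maximum flow = 15.
By max-flow min-cut, the minimum cut capacity equals the max flow.
In the residual graph, reachable from S: {S, A, B, F}.
Min-cut edges: S→C (3), A→D (2), A→E (6), B→D (2), F→T (2); capacity 3 + 2 + 6 + 2 + 2 = 15.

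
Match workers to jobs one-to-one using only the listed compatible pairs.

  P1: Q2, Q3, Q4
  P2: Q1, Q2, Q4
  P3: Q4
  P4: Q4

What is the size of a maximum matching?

Unit-capacity flow: source→left, listed edges, right→sink; max matching = max flow.
Augmenting path P1→Q2 (+1); matched 1.
Augmenting path P2→Q1 (+1); matched 2.
Augmenting path P3→Q4 (+1); matched 3.
No augmenting path remains; maximum matching = 3.
König certificate: {P1, P2, Q4} is a vertex cover of size 3 (every listed pair touches it), so no matching can be larger.

3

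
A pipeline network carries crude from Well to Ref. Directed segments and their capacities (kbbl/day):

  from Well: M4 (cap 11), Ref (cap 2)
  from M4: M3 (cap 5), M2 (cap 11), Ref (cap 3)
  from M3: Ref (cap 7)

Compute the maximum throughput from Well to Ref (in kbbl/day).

Augment Well→Ref: bottleneck 2, flow now 2.
Augment Well→M4→Ref: bottleneck 3, flow now 5.
Augment Well→M4→M3→Ref: bottleneck 5, flow now 10.
No augmenting path remains; maximum flow = 10.
In the residual graph, reachable from Well: {Well, M4, M2}.
Min-cut edges: Well→Ref (2), M4→M3 (5), M4→Ref (3); capacity 2 + 5 + 3 = 10.
This cut is saturated, so no flow can exceed 10.

10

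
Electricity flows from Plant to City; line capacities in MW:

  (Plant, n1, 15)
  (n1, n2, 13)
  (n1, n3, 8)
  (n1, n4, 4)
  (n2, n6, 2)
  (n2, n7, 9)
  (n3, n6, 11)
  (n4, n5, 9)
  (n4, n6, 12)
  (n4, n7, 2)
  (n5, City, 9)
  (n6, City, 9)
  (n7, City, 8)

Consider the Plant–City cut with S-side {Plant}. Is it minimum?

Given cut capacity: 15 = 15.
Augment Plant→n1→n2→n6→City: bottleneck 2, flow now 2.
Augment Plant→n1→n2→n7→City: bottleneck 8, flow now 10.
Augment Plant→n1→n3→n6→City: bottleneck 5, flow now 15.
No augmenting path remains; maximum flow = 15.
Cut capacity 15 equals the max flow, so it is a minimum cut.

Yes — it is a minimum cut (capacity 15).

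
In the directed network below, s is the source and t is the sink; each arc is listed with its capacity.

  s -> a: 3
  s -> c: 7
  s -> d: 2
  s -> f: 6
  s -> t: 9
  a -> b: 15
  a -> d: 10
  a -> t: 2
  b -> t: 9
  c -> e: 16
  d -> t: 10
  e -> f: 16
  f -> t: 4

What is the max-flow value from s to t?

Augment s→t: bottleneck 9, flow now 9.
Augment s→a→t: bottleneck 2, flow now 11.
Augment s→d→t: bottleneck 2, flow now 13.
Augment s→f→t: bottleneck 4, flow now 17.
Augment s→a→b→t: bottleneck 1, flow now 18.
No augmenting path remains; maximum flow = 18.
In the residual graph, reachable from s: {s, c, e, f}.
Min-cut edges: s→a (3), s→d (2), s→t (9), f→t (4); capacity 3 + 2 + 9 + 4 = 18.
This cut is saturated, so no flow can exceed 18.

18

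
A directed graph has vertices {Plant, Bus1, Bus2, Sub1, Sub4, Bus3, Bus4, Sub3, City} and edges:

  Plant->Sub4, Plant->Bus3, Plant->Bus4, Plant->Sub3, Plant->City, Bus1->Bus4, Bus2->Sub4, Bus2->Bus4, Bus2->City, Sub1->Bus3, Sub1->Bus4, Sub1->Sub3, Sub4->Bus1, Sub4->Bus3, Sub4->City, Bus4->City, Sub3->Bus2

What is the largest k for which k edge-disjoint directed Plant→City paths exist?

Assign every edge capacity 1; by Menger, the answer equals the max flow.
Path Plant→City (+1); total 1.
Path Plant→Sub4→City (+1); total 2.
Path Plant→Bus4→City (+1); total 3.
Path Plant→Sub3→Bus2→City (+1); total 4.
No residual Plant→City path; max flow = 4.
Certifying cut of size 4: {Plant→Bus4, Plant→City, Plant→Sub3, Plant→Sub4}.

4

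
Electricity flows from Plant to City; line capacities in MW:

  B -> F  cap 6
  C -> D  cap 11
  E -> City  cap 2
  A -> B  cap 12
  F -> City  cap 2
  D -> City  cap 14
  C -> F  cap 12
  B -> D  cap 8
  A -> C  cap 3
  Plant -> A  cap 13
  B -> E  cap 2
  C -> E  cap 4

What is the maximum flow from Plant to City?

Augment Plant→A→B→D→City: bottleneck 8, flow now 8.
Augment Plant→A→B→E→City: bottleneck 2, flow now 10.
Augment Plant→A→B→F→City: bottleneck 2, flow now 12.
Augment Plant→A→C→D→City: bottleneck 1, flow now 13.
No augmenting path remains; maximum flow = 13.
In the residual graph, reachable from Plant: {Plant}.
Min-cut edges: Plant→A (13); capacity 13 = 13.
This cut is saturated, so no flow can exceed 13.

13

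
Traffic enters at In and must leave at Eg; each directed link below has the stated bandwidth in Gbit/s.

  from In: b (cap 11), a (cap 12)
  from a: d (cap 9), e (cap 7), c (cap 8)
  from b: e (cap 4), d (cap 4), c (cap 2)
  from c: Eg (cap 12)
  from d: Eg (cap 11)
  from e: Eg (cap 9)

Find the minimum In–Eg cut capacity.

Augment In→a→c→Eg: bottleneck 8, flow now 8.
Augment In→a→d→Eg: bottleneck 4, flow now 12.
Augment In→b→c→Eg: bottleneck 2, flow now 14.
Augment In→b→d→Eg: bottleneck 4, flow now 18.
Augment In→b→e→Eg: bottleneck 4, flow now 22.
No augmenting path remains; maximum flow = 22.
By max-flow min-cut, the minimum cut capacity equals the max flow.
In the residual graph, reachable from In: {In, b}.
Min-cut edges: In→a (12), b→c (2), b→d (4), b→e (4); capacity 12 + 2 + 4 + 4 = 22.

22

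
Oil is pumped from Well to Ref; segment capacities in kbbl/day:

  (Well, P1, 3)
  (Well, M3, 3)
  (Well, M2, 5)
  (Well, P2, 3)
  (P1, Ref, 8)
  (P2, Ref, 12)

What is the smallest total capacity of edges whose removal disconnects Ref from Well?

Augment Well→P1→Ref: bottleneck 3, flow now 3.
Augment Well→P2→Ref: bottleneck 3, flow now 6.
No augmenting path remains; maximum flow = 6.
By max-flow min-cut, the minimum cut capacity equals the max flow.
In the residual graph, reachable from Well: {Well, M3, M2}.
Min-cut edges: Well→P1 (3), Well→P2 (3); capacity 3 + 3 = 6.

6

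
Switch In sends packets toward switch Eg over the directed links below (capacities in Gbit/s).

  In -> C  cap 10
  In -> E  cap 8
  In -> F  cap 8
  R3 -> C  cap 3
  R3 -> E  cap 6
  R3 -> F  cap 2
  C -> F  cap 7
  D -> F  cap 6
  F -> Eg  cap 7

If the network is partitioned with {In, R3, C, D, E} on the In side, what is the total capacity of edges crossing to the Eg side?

Edges leaving {In, R3, C, D, E}: In→F (8), R3→F (2), C→F (7), D→F (6).
Cut capacity = 8 + 2 + 7 + 6 = 23.

23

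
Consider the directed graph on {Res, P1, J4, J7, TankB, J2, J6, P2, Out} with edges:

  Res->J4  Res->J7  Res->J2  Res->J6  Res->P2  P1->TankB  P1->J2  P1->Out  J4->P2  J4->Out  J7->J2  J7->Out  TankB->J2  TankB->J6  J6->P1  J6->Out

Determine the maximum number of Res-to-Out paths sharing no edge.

3

Assign every edge capacity 1; by Menger, the answer equals the max flow.
Path Res→J4→Out (+1); total 1.
Path Res→J7→Out (+1); total 2.
Path Res→J6→Out (+1); total 3.
No residual Res→Out path; max flow = 3.
Certifying cut of size 3: {Res→J4, Res→J6, Res→J7}.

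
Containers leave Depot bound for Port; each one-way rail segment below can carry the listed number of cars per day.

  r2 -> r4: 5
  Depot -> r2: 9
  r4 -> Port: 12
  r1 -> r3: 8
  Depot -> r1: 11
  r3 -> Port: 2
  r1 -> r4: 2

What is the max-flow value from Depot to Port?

Augment Depot→r1→r3→Port: bottleneck 2, flow now 2.
Augment Depot→r1→r4→Port: bottleneck 2, flow now 4.
Augment Depot→r2→r4→Port: bottleneck 5, flow now 9.
No augmenting path remains; maximum flow = 9.
In the residual graph, reachable from Depot: {Depot, r1, r2, r3}.
Min-cut edges: r1→r4 (2), r2→r4 (5), r3→Port (2); capacity 2 + 5 + 2 = 9.
This cut is saturated, so no flow can exceed 9.

9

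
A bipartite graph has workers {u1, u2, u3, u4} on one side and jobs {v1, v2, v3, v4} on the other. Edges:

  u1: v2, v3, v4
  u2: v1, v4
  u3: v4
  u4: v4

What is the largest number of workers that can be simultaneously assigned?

Unit-capacity flow: source→left, listed edges, right→sink; max matching = max flow.
Augmenting path u1→v2 (+1); matched 1.
Augmenting path u2→v1 (+1); matched 2.
Augmenting path u3→v4 (+1); matched 3.
No augmenting path remains; maximum matching = 3.
König certificate: {u1, u2, v4} is a vertex cover of size 3 (every listed pair touches it), so no matching can be larger.

3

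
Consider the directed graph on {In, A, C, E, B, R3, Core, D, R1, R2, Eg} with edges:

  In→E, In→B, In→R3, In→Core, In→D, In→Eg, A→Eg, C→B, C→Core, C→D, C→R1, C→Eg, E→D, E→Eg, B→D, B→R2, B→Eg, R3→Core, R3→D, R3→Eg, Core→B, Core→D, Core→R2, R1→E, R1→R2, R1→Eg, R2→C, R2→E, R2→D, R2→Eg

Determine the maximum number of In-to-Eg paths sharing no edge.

5

Assign every edge capacity 1; by Menger, the answer equals the max flow.
Path In→Eg (+1); total 1.
Path In→E→Eg (+1); total 2.
Path In→B→Eg (+1); total 3.
Path In→R3→Eg (+1); total 4.
Path In→Core→R2→Eg (+1); total 5.
No residual In→Eg path; max flow = 5.
Certifying cut of size 5: {In→B, In→Core, In→E, In→Eg, In→R3}.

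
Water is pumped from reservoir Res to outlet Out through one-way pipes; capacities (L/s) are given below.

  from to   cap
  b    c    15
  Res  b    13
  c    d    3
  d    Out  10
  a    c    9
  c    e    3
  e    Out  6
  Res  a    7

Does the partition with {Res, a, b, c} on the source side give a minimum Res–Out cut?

Given cut capacity: 3 + 3 = 6.
Augment Res→a→c→d→Out: bottleneck 3, flow now 3.
Augment Res→a→c→e→Out: bottleneck 3, flow now 6.
No augmenting path remains; maximum flow = 6.
Cut capacity 6 equals the max flow, so it is a minimum cut.

Yes — it is a minimum cut (capacity 6).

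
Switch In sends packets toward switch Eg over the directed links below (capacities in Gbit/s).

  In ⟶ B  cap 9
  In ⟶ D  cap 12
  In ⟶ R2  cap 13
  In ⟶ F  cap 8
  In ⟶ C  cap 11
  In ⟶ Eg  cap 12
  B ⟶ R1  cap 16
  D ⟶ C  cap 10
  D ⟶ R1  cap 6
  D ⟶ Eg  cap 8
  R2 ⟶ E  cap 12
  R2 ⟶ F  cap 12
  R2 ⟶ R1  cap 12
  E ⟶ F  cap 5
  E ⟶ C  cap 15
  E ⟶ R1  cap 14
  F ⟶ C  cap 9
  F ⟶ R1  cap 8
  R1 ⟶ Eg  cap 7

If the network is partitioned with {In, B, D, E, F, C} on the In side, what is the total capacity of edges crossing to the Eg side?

77

Edges leaving {In, B, D, E, F, C}: In→R2 (13), In→Eg (12), B→R1 (16), D→R1 (6), D→Eg (8), E→R1 (14), F→R1 (8).
Cut capacity = 13 + 12 + 16 + 6 + 8 + 14 + 8 = 77.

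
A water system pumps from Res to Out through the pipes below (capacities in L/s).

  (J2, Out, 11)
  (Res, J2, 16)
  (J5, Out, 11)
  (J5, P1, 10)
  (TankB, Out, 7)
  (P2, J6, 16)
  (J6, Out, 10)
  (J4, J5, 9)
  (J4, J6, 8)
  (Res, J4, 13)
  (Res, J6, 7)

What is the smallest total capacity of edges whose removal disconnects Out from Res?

Augment Res→J2→Out: bottleneck 11, flow now 11.
Augment Res→J6→Out: bottleneck 7, flow now 18.
Augment Res→J4→J5→Out: bottleneck 9, flow now 27.
Augment Res→J4→J6→Out: bottleneck 3, flow now 30.
No augmenting path remains; maximum flow = 30.
By max-flow min-cut, the minimum cut capacity equals the max flow.
In the residual graph, reachable from Res: {Res, J4, J2, J6}.
Min-cut edges: J4→J5 (9), J2→Out (11), J6→Out (10); capacity 9 + 11 + 10 = 30.

30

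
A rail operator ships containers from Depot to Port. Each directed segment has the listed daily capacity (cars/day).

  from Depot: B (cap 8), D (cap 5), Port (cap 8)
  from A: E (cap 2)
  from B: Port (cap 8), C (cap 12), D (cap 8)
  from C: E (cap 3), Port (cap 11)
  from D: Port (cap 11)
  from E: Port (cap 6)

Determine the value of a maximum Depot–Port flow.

21

Augment Depot→Port: bottleneck 8, flow now 8.
Augment Depot→B→Port: bottleneck 8, flow now 16.
Augment Depot→D→Port: bottleneck 5, flow now 21.
No augmenting path remains; maximum flow = 21.
In the residual graph, reachable from Depot: {Depot}.
Min-cut edges: Depot→B (8), Depot→D (5), Depot→Port (8); capacity 8 + 5 + 8 = 21.
This cut is saturated, so no flow can exceed 21.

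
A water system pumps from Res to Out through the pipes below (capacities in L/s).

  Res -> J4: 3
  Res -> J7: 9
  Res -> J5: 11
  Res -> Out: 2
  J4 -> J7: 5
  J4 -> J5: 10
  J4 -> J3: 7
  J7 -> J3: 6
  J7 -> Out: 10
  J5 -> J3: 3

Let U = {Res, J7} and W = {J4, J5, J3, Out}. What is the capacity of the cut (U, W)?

Edges leaving {Res, J7}: Res→J4 (3), Res→J5 (11), Res→Out (2), J7→J3 (6), J7→Out (10).
Cut capacity = 3 + 11 + 2 + 6 + 10 = 32.

32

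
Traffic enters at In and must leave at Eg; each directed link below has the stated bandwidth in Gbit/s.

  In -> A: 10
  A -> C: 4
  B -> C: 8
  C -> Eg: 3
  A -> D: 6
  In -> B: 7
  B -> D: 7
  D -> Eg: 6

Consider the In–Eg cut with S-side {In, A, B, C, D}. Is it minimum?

Given cut capacity: 3 + 6 = 9.
Augment In→A→C→Eg: bottleneck 3, flow now 3.
Augment In→A→D→Eg: bottleneck 6, flow now 9.
No augmenting path remains; maximum flow = 9.
Cut capacity 9 equals the max flow, so it is a minimum cut.

Yes — it is a minimum cut (capacity 9).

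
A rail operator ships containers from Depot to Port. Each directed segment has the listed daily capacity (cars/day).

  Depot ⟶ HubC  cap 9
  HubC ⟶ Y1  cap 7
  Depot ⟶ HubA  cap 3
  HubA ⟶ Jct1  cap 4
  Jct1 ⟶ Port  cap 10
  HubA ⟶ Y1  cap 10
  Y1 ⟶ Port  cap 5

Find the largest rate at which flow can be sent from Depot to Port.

Augment Depot→HubA→Y1→Port: bottleneck 3, flow now 3.
Augment Depot→HubC→Y1→Port: bottleneck 2, flow now 5.
Augment Depot→HubC→Y1→HubA→Jct1→Port: bottleneck 3, flow now 8. (uses reverse residual edge)
No augmenting path remains; maximum flow = 8.
In the residual graph, reachable from Depot: {Depot, HubC, Y1}.
Min-cut edges: Depot→HubA (3), Y1→Port (5); capacity 3 + 5 = 8.
This cut is saturated, so no flow can exceed 8.

8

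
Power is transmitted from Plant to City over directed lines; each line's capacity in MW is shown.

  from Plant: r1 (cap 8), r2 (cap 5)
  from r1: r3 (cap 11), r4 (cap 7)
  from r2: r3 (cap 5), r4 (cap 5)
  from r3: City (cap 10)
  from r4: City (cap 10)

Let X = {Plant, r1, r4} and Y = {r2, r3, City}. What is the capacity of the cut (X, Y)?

26

Edges leaving {Plant, r1, r4}: Plant→r2 (5), r1→r3 (11), r4→City (10).
Cut capacity = 5 + 11 + 10 = 26.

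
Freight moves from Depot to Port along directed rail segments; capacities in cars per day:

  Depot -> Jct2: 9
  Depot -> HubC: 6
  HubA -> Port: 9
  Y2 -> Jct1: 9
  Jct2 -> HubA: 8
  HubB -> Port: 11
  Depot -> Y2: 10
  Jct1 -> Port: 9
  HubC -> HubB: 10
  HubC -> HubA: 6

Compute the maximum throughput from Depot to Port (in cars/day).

23

Augment Depot→Y2→Jct1→Port: bottleneck 9, flow now 9.
Augment Depot→HubC→HubB→Port: bottleneck 6, flow now 15.
Augment Depot→Jct2→HubA→Port: bottleneck 8, flow now 23.
No augmenting path remains; maximum flow = 23.
In the residual graph, reachable from Depot: {Depot, Y2, Jct2}.
Min-cut edges: Depot→HubC (6), Y2→Jct1 (9), Jct2→HubA (8); capacity 6 + 9 + 8 = 23.
This cut is saturated, so no flow can exceed 23.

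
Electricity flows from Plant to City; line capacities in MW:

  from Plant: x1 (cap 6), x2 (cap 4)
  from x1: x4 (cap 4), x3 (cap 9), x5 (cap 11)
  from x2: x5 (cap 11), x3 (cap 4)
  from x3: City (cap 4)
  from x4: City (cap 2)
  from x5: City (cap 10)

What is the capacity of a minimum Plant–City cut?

Augment Plant→x1→x3→City: bottleneck 4, flow now 4.
Augment Plant→x1→x4→City: bottleneck 2, flow now 6.
Augment Plant→x2→x5→City: bottleneck 4, flow now 10.
No augmenting path remains; maximum flow = 10.
By max-flow min-cut, the minimum cut capacity equals the max flow.
In the residual graph, reachable from Plant: {Plant}.
Min-cut edges: Plant→x1 (6), Plant→x2 (4); capacity 6 + 4 = 10.

10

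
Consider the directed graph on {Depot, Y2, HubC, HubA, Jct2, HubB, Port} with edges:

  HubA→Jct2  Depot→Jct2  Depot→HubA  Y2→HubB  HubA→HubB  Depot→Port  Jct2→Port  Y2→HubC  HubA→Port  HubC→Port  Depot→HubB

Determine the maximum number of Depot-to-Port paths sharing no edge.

Assign every edge capacity 1; by Menger, the answer equals the max flow.
Path Depot→Port (+1); total 1.
Path Depot→HubA→Port (+1); total 2.
Path Depot→Jct2→Port (+1); total 3.
No residual Depot→Port path; max flow = 3.
Certifying cut of size 3: {Depot→HubA, Depot→Jct2, Depot→Port}.

3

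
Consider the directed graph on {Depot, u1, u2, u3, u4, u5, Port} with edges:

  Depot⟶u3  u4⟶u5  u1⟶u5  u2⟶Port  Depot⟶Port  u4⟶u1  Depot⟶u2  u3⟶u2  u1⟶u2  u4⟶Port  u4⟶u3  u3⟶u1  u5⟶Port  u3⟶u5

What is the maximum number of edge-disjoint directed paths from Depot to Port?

Assign every edge capacity 1; by Menger, the answer equals the max flow.
Path Depot→Port (+1); total 1.
Path Depot→u2→Port (+1); total 2.
Path Depot→u3→u5→Port (+1); total 3.
No residual Depot→Port path; max flow = 3.
Certifying cut of size 3: {Depot→Port, Depot→u2, Depot→u3}.

3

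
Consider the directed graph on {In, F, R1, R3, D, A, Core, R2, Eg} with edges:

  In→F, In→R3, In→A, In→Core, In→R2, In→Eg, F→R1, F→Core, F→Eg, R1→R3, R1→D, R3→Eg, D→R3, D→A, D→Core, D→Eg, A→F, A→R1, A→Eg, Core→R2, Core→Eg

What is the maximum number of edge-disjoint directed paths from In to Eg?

Assign every edge capacity 1; by Menger, the answer equals the max flow.
Path In→Eg (+1); total 1.
Path In→F→Eg (+1); total 2.
Path In→R3→Eg (+1); total 3.
Path In→A→Eg (+1); total 4.
Path In→Core→Eg (+1); total 5.
No residual In→Eg path; max flow = 5.
Certifying cut of size 5: {In→A, In→Core, In→Eg, In→F, In→R3}.

5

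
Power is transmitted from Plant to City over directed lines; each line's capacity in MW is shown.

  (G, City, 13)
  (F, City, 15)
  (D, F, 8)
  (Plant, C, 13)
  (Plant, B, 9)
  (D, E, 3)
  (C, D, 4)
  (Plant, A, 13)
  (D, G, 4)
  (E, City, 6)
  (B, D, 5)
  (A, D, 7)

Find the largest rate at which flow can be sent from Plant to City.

15

Augment Plant→A→D→E→City: bottleneck 3, flow now 3.
Augment Plant→A→D→F→City: bottleneck 4, flow now 7.
Augment Plant→B→D→F→City: bottleneck 4, flow now 11.
Augment Plant→B→D→G→City: bottleneck 1, flow now 12.
Augment Plant→C→D→G→City: bottleneck 3, flow now 15.
No augmenting path remains; maximum flow = 15.
In the residual graph, reachable from Plant: {Plant, A, B, C, D}.
Min-cut edges: D→E (3), D→F (8), D→G (4); capacity 3 + 8 + 4 = 15.
This cut is saturated, so no flow can exceed 15.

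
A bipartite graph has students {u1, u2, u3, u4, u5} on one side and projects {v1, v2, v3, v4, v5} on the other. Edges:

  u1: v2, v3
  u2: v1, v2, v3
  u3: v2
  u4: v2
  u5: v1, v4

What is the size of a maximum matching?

4

Unit-capacity flow: source→left, listed edges, right→sink; max matching = max flow.
Augmenting path u1→v2 (+1); matched 1.
Augmenting path u2→v1 (+1); matched 2.
Augmenting path u5→v4 (+1); matched 3.
Augmenting path u3→v2→u1→v3 (+1); matched 4.
No augmenting path remains; maximum matching = 4.
König certificate: {u1, u2, u5, v2} is a vertex cover of size 4 (every listed pair touches it), so no matching can be larger.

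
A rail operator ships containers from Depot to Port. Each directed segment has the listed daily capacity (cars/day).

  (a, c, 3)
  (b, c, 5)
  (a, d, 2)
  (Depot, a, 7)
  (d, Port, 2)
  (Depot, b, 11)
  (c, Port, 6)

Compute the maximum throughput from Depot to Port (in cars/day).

Augment Depot→a→c→Port: bottleneck 3, flow now 3.
Augment Depot→a→d→Port: bottleneck 2, flow now 5.
Augment Depot→b→c→Port: bottleneck 3, flow now 8.
No augmenting path remains; maximum flow = 8.
In the residual graph, reachable from Depot: {Depot, a, b, c}.
Min-cut edges: a→d (2), c→Port (6); capacity 2 + 6 = 8.
This cut is saturated, so no flow can exceed 8.

8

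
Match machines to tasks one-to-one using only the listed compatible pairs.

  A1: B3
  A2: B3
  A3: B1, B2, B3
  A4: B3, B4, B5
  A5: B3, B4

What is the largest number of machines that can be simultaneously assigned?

4

Unit-capacity flow: source→left, listed edges, right→sink; max matching = max flow.
Augmenting path A1→B3 (+1); matched 1.
Augmenting path A3→B1 (+1); matched 2.
Augmenting path A4→B4 (+1); matched 3.
Augmenting path A5→B4→A4→B5 (+1); matched 4.
No augmenting path remains; maximum matching = 4.
König certificate: {A3, A4, A5, B3} is a vertex cover of size 4 (every listed pair touches it), so no matching can be larger.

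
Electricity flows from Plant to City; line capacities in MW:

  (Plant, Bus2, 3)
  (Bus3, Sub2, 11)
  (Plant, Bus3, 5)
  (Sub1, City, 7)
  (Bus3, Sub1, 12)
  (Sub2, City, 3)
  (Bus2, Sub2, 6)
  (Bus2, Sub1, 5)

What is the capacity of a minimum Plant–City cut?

8

Augment Plant→Bus2→Sub1→City: bottleneck 3, flow now 3.
Augment Plant→Bus3→Sub1→City: bottleneck 4, flow now 7.
Augment Plant→Bus3→Sub2→City: bottleneck 1, flow now 8.
No augmenting path remains; maximum flow = 8.
By max-flow min-cut, the minimum cut capacity equals the max flow.
In the residual graph, reachable from Plant: {Plant}.
Min-cut edges: Plant→Bus2 (3), Plant→Bus3 (5); capacity 3 + 5 = 8.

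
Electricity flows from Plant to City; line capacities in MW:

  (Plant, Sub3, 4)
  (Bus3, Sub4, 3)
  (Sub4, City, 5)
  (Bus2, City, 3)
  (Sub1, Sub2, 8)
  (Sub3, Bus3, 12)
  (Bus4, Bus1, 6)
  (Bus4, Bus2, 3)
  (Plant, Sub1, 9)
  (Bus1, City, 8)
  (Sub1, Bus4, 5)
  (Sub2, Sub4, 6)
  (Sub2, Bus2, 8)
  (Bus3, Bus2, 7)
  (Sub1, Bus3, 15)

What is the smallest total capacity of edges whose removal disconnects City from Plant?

Augment Plant→Sub1→Bus3→Bus2→City: bottleneck 3, flow now 3.
Augment Plant→Sub1→Bus3→Sub4→City: bottleneck 3, flow now 6.
Augment Plant→Sub1→Bus4→Bus1→City: bottleneck 3, flow now 9.
Augment Plant→Sub3→Bus3→Sub1→Bus4→Bus1→City: bottleneck 2, flow now 11. (uses reverse residual edge)
Augment Plant→Sub3→Bus3→Sub1→Sub2→Sub4→City: bottleneck 2, flow now 13. (uses reverse residual edge)
No augmenting path remains; maximum flow = 13.
By max-flow min-cut, the minimum cut capacity equals the max flow.
In the residual graph, reachable from Plant: {Plant}.
Min-cut edges: Plant→Sub1 (9), Plant→Sub3 (4); capacity 9 + 4 = 13.

13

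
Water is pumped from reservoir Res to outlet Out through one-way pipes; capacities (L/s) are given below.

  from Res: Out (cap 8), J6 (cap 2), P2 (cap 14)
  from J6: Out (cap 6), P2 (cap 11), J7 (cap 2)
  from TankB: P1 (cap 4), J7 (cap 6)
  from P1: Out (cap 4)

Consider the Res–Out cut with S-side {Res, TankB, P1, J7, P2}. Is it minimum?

No — its capacity is 14, but the minimum cut has capacity 10.

Given cut capacity: 2 + 8 + 4 = 14.
Augment Res→Out: bottleneck 8, flow now 8.
Augment Res→J6→Out: bottleneck 2, flow now 10.
No augmenting path remains; maximum flow = 10.
In the residual graph, reachable from Res: {Res, P2}.
Min-cut edges: Res→J6 (2), Res→Out (8); capacity 2 + 8 = 10.
Cut capacity 14 exceeds the max flow 10, so it is not minimum.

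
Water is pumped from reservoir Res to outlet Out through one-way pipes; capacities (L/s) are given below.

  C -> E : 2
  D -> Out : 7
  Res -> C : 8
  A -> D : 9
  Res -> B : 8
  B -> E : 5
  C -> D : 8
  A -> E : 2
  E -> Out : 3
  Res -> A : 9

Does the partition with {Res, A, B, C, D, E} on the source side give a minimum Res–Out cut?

Yes — it is a minimum cut (capacity 10).

Given cut capacity: 7 + 3 = 10.
Augment Res→A→D→Out: bottleneck 7, flow now 7.
Augment Res→A→E→Out: bottleneck 2, flow now 9.
Augment Res→B→E→Out: bottleneck 1, flow now 10.
No augmenting path remains; maximum flow = 10.
Cut capacity 10 equals the max flow, so it is a minimum cut.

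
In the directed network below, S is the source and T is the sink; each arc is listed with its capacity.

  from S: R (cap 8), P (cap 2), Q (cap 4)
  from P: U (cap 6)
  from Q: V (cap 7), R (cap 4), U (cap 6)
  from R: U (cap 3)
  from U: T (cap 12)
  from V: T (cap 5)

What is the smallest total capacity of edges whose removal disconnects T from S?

9

Augment S→P→U→T: bottleneck 2, flow now 2.
Augment S→Q→U→T: bottleneck 4, flow now 6.
Augment S→R→U→T: bottleneck 3, flow now 9.
No augmenting path remains; maximum flow = 9.
By max-flow min-cut, the minimum cut capacity equals the max flow.
In the residual graph, reachable from S: {S, R}.
Min-cut edges: S→P (2), S→Q (4), R→U (3); capacity 2 + 4 + 3 = 9.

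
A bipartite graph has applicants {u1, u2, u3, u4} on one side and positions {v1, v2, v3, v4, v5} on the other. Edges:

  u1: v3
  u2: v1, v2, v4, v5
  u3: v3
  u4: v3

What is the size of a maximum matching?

2

Unit-capacity flow: source→left, listed edges, right→sink; max matching = max flow.
Augmenting path u1→v3 (+1); matched 1.
Augmenting path u2→v1 (+1); matched 2.
No augmenting path remains; maximum matching = 2.
König certificate: {u2, v3} is a vertex cover of size 2 (every listed pair touches it), so no matching can be larger.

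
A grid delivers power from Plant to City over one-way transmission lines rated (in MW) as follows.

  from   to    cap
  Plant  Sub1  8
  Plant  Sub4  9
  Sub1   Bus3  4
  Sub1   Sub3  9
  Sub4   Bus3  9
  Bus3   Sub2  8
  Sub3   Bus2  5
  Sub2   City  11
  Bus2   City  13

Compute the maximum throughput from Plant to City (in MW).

13

Augment Plant→Sub1→Bus3→Sub2→City: bottleneck 4, flow now 4.
Augment Plant→Sub1→Sub3→Bus2→City: bottleneck 4, flow now 8.
Augment Plant→Sub4→Bus3→Sub2→City: bottleneck 4, flow now 12.
Augment Plant→Sub4→Bus3→Sub1→Sub3→Bus2→City: bottleneck 1, flow now 13. (uses reverse residual edge)
No augmenting path remains; maximum flow = 13.
In the residual graph, reachable from Plant: {Plant, Sub1, Sub4, Bus3, Sub3}.
Min-cut edges: Bus3→Sub2 (8), Sub3→Bus2 (5); capacity 8 + 5 = 13.
This cut is saturated, so no flow can exceed 13.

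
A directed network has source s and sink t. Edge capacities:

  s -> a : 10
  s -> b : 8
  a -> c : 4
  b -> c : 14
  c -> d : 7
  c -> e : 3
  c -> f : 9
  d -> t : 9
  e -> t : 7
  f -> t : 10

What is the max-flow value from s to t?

12

Augment s→a→c→d→t: bottleneck 4, flow now 4.
Augment s→b→c→d→t: bottleneck 3, flow now 7.
Augment s→b→c→e→t: bottleneck 3, flow now 10.
Augment s→b→c→f→t: bottleneck 2, flow now 12.
No augmenting path remains; maximum flow = 12.
In the residual graph, reachable from s: {s, a}.
Min-cut edges: s→b (8), a→c (4); capacity 8 + 4 = 12.
This cut is saturated, so no flow can exceed 12.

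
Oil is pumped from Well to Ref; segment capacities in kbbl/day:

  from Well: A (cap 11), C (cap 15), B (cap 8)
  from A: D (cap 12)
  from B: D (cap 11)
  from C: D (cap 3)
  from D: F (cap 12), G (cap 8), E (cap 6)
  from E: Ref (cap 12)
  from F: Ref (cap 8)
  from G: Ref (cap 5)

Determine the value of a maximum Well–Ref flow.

Augment Well→A→D→E→Ref: bottleneck 6, flow now 6.
Augment Well→A→D→F→Ref: bottleneck 5, flow now 11.
Augment Well→B→D→F→Ref: bottleneck 3, flow now 14.
Augment Well→B→D→G→Ref: bottleneck 5, flow now 19.
No augmenting path remains; maximum flow = 19.
In the residual graph, reachable from Well: {Well, A, B, C, D, F, G}.
Min-cut edges: D→E (6), F→Ref (8), G→Ref (5); capacity 6 + 8 + 5 = 19.
This cut is saturated, so no flow can exceed 19.

19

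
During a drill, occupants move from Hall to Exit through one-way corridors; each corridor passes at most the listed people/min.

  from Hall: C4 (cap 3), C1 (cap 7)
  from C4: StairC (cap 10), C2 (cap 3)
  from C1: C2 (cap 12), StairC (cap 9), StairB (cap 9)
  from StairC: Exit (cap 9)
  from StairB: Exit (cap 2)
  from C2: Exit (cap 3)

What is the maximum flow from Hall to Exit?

Augment Hall→C4→StairC→Exit: bottleneck 3, flow now 3.
Augment Hall→C1→StairC→Exit: bottleneck 6, flow now 9.
Augment Hall→C1→StairB→Exit: bottleneck 1, flow now 10.
No augmenting path remains; maximum flow = 10.
In the residual graph, reachable from Hall: {Hall}.
Min-cut edges: Hall→C4 (3), Hall→C1 (7); capacity 3 + 7 = 10.
This cut is saturated, so no flow can exceed 10.

10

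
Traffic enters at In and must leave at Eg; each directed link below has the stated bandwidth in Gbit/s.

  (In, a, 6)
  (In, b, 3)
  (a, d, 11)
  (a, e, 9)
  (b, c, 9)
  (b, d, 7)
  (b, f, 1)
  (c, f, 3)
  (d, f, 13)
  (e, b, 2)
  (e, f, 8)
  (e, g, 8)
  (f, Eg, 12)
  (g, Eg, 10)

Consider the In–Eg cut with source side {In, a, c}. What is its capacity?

26

Edges leaving {In, a, c}: In→b (3), a→d (11), a→e (9), c→f (3).
Cut capacity = 3 + 11 + 9 + 3 = 26.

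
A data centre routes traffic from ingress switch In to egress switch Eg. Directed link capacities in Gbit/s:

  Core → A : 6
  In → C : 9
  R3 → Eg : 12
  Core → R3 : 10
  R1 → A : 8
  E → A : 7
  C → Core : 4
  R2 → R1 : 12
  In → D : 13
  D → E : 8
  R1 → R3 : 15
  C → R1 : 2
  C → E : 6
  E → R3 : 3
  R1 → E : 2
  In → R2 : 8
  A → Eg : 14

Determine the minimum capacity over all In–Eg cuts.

24

Augment In→C→R1→A→Eg: bottleneck 2, flow now 2.
Augment In→C→E→A→Eg: bottleneck 6, flow now 8.
Augment In→C→Core→A→Eg: bottleneck 1, flow now 9.
Augment In→D→E→A→Eg: bottleneck 1, flow now 10.
Augment In→D→E→R3→Eg: bottleneck 3, flow now 13.
Augment In→R2→R1→A→Eg: bottleneck 4, flow now 17.
Augment In→R2→R1→R3→Eg: bottleneck 4, flow now 21.
Augment In→D→E→C→Core→R3→Eg: bottleneck 3, flow now 24. (uses reverse residual edge)
No augmenting path remains; maximum flow = 24.
By max-flow min-cut, the minimum cut capacity equals the max flow.
In the residual graph, reachable from In: {In, C, D, E}.
Min-cut edges: In→R2 (8), C→R1 (2), C→Core (4), E→A (7), E→R3 (3); capacity 8 + 2 + 4 + 7 + 3 = 24.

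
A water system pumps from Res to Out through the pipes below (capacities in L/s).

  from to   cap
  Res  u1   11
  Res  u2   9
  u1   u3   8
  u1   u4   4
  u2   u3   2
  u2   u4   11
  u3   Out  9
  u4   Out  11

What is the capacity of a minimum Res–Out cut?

Augment Res→u1→u3→Out: bottleneck 8, flow now 8.
Augment Res→u1→u4→Out: bottleneck 3, flow now 11.
Augment Res→u2→u3→Out: bottleneck 1, flow now 12.
Augment Res→u2→u4→Out: bottleneck 8, flow now 20.
No augmenting path remains; maximum flow = 20.
By max-flow min-cut, the minimum cut capacity equals the max flow.
In the residual graph, reachable from Res: {Res}.
Min-cut edges: Res→u1 (11), Res→u2 (9); capacity 11 + 9 = 20.

20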